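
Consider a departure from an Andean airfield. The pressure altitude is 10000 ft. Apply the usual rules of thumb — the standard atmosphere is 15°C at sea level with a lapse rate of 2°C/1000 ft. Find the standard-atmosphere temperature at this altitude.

-5°C

ISA temperature = 15 − 2 × (10000/1000) = 15 − 20 = -5°C.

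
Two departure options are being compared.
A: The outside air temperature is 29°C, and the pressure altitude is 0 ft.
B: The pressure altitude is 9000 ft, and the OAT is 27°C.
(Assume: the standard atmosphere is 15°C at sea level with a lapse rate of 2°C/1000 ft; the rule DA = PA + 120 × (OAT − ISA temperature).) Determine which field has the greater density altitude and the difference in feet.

A: ISA temp = 15°C, deviation +14°C, DA = 0 + 120 × 14 = 1680 ft.
B: ISA temp = -3°C, deviation +30°C, DA = 9000 + 120 × 30 = 12600 ft.
B is higher by 12600 − 1680 = 10920 ft.

B by 10920 ft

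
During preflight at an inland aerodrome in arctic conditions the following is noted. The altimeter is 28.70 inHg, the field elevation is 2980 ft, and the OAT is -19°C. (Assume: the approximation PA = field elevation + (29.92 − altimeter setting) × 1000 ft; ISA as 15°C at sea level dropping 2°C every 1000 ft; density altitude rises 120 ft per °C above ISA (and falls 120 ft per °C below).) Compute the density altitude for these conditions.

1128 ft

Pressure altitude = 2980 + (29.92 − 28.70) × 1000 = 2980 + (+1220) = 4200 ft.
ISA temperature at 4200 ft = 15 − 2 × (4200/1000) = 6.6°C.
ISA deviation = -19 − 6.6 = -25.6°C.
Density altitude = 4200 + 120 × (-25.6) = 1128 ft.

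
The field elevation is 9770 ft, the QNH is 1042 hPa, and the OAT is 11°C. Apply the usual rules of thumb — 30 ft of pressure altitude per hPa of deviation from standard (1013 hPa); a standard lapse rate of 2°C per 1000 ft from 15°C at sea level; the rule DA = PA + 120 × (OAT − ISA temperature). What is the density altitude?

Pressure altitude = 9770 + (1013 − 1042) × 30 = 9770 + (-870) = 8900 ft.
ISA temperature at 8900 ft = 15 − 2 × (8900/1000) = -2.8°C.
ISA deviation = 11 − (-2.8) = +13.8°C.
Density altitude = 8900 + 120 × (13.8) = 10556 ft.

10556 ft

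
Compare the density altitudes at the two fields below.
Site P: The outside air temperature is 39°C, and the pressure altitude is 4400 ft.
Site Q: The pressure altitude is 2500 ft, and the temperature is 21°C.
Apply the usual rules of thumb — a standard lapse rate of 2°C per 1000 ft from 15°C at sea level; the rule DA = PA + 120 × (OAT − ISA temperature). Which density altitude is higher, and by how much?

Site P: ISA temp = 6.2°C, deviation +32.8°C, DA = 4400 + 120 × 32.8 = 8336 ft.
Site Q: ISA temp = 10°C, deviation +11°C, DA = 2500 + 120 × 11 = 3820 ft.
Site P is higher by 8336 − 3820 = 4516 ft.

Site P by 4516 ft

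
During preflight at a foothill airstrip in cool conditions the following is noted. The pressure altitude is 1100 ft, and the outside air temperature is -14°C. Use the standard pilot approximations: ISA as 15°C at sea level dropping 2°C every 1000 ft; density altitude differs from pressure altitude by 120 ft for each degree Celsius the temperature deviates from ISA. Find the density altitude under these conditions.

ISA temperature at 1100 ft = 15 − 2 × (1100/1000) = 12.8°C.
ISA deviation = -14 − 12.8 = -26.8°C.
Density altitude = 1100 + 120 × (-26.8) = 1100 + (-3216) = -2116 ft.

-2116 ft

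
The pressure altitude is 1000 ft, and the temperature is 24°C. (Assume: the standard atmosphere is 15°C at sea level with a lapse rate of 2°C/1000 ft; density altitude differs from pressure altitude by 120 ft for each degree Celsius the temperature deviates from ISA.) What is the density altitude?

2320 ft

ISA temperature at 1000 ft = 15 − 2 × (1000/1000) = 13°C.
ISA deviation = 24 − 13 = +11°C.
Density altitude = 1000 + 120 × (11) = 1000 + (+1320) = 2320 ft.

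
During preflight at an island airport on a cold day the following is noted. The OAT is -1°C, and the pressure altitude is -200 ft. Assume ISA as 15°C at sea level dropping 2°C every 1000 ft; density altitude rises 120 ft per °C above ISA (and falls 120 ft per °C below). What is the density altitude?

ISA temperature at -200 ft = 15 − 2 × (-200/1000) = 15.4°C.
ISA deviation = -1 − 15.4 = -16.4°C.
Density altitude = -200 + 120 × (-16.4) = -200 + (-1968) = -2168 ft.

-2168 ft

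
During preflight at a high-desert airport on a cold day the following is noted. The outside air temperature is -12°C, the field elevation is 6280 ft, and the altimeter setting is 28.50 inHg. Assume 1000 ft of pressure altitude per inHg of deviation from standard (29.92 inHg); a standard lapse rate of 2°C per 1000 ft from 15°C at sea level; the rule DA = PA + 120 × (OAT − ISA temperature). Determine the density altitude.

Pressure altitude = 6280 + (29.92 − 28.50) × 1000 = 6280 + (+1420) = 7700 ft.
ISA temperature at 7700 ft = 15 − 2 × (7700/1000) = -0.4°C.
ISA deviation = -12 − (-0.4) = -11.6°C.
Density altitude = 7700 + 120 × (-11.6) = 6308 ft.

6308 ft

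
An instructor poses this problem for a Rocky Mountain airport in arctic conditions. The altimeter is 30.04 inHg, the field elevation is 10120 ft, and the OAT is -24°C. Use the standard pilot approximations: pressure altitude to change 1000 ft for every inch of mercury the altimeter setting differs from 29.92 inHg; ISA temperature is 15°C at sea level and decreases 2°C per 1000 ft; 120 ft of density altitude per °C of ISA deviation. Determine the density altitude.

Pressure altitude = 10120 + (29.92 − 30.04) × 1000 = 10120 + (-120) = 10000 ft.
ISA temperature at 10000 ft = 15 − 2 × (10000/1000) = -5°C.
ISA deviation = -24 − (-5) = -19°C.
Density altitude = 10000 + 120 × (-19) = 7720 ft.

7720 ft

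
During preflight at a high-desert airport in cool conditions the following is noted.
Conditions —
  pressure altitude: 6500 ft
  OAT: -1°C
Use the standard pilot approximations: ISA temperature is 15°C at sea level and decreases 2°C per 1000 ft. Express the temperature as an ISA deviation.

ISA temperature at 6500 ft = 15 − 2 × (6500/1000) = 2°C.
Deviation = OAT − ISA = -1 − 2 = -3°C.

ISA-3°C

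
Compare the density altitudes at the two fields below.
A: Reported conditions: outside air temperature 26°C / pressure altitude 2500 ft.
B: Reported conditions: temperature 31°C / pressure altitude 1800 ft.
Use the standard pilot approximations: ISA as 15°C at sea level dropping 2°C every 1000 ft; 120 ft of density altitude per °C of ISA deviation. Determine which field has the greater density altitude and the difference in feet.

A by 268 ft

A: ISA temp = 10°C, deviation +16°C, DA = 2500 + 120 × 16 = 4420 ft.
B: ISA temp = 11.4°C, deviation +19.6°C, DA = 1800 + 120 × 19.6 = 4152 ft.
A is higher by 4420 − 4152 = 268 ft.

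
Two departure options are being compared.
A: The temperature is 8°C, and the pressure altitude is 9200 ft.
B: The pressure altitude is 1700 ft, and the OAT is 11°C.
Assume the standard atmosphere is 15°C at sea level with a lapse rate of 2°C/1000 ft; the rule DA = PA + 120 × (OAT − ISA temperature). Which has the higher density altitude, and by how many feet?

A by 8940 ft

A: ISA temp = -3.4°C, deviation +11.4°C, DA = 9200 + 120 × 11.4 = 10568 ft.
B: ISA temp = 11.6°C, deviation -0.6°C, DA = 1700 + 120 × (-0.6) = 1628 ft.
A is higher by 10568 − 1628 = 8940 ft.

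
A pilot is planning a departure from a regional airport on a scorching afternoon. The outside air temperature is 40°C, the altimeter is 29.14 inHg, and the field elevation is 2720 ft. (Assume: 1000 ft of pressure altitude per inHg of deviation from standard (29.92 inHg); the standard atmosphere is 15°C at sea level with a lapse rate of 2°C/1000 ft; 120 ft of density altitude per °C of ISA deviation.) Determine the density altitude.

Pressure altitude = 2720 + (29.92 − 29.14) × 1000 = 2720 + (+780) = 3500 ft.
ISA temperature at 3500 ft = 15 − 2 × (3500/1000) = 8°C.
ISA deviation = 40 − 8 = +32°C.
Density altitude = 3500 + 120 × (32) = 7340 ft.

7340 ft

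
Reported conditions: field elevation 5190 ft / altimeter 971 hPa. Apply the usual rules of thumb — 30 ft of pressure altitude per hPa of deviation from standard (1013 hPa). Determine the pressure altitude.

6450 ft

Pressure correction = (1013 − 971) × 30 = +1260 ft.
Pressure altitude = 5190 + (+1260) = 6450 ft.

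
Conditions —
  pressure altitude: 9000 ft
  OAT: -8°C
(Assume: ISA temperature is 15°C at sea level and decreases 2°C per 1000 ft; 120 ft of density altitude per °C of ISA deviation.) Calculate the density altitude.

ISA temperature at 9000 ft = 15 − 2 × (9000/1000) = -3°C.
ISA deviation = -8 − (-3) = -5°C.
Density altitude = 9000 + 120 × (-5) = 9000 + (-600) = 8400 ft.

8400 ft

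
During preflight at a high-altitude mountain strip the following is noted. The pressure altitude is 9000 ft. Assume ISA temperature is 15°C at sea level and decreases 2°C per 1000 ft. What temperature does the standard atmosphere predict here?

-3°C

ISA temperature = 15 − 2 × (9000/1000) = 15 − 18 = -3°C.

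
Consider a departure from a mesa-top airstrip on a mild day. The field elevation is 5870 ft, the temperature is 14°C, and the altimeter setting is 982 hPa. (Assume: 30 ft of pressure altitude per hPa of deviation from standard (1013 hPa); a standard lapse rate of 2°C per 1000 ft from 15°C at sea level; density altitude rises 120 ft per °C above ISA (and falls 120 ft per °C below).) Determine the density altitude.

8312 ft

Pressure altitude = 5870 + (1013 − 982) × 30 = 5870 + (+930) = 6800 ft.
ISA temperature at 6800 ft = 15 − 2 × (6800/1000) = 1.4°C.
ISA deviation = 14 − 1.4 = +12.6°C.
Density altitude = 6800 + 120 × (12.6) = 8312 ft.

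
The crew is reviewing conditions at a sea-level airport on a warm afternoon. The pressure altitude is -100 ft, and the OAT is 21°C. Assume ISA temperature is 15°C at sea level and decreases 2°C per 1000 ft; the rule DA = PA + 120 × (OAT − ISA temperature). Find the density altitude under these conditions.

596 ft

ISA temperature at -100 ft = 15 − 2 × (-100/1000) = 15.2°C.
ISA deviation = 21 − 15.2 = +5.8°C.
Density altitude = -100 + 120 × (5.8) = -100 + (+696) = 596 ft.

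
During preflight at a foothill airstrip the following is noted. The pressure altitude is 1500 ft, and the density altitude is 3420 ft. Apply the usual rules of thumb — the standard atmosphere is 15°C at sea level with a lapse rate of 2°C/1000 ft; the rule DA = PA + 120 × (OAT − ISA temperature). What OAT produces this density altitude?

Density altitude − pressure altitude = 3420 − 1500 = +1920 ft.
At 120 ft/°C that is an ISA deviation of 1920/120 = +16°C.
ISA temperature at 1500 ft = 15 − 2 × (1500/1000) = 12°C.
OAT = ISA + deviation = 12 + (+16) = 28°C.

28°C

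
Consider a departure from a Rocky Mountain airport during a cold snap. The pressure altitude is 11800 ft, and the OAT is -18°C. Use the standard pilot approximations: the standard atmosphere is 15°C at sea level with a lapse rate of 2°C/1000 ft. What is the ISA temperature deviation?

ISA-9.4°C

ISA temperature at 11800 ft = 15 − 2 × (11800/1000) = -8.6°C.
Deviation = OAT − ISA = -18 − (-8.6) = -9.4°C.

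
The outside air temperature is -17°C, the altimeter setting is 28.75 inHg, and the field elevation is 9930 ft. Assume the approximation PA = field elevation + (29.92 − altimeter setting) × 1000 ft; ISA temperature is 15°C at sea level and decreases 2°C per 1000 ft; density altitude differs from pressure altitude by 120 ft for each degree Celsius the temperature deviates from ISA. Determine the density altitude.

Pressure altitude = 9930 + (29.92 − 28.75) × 1000 = 9930 + (+1170) = 11100 ft.
ISA temperature at 11100 ft = 15 − 2 × (11100/1000) = -7.2°C.
ISA deviation = -17 − (-7.2) = -9.8°C.
Density altitude = 11100 + 120 × (-9.8) = 9924 ft.

9924 ft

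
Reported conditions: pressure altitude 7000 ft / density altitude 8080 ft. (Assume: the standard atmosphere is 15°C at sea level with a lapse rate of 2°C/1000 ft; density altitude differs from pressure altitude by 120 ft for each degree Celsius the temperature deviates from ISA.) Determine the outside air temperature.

10°C

Density altitude − pressure altitude = 8080 − 7000 = +1080 ft.
At 120 ft/°C that is an ISA deviation of 1080/120 = +9°C.
ISA temperature at 7000 ft = 15 − 2 × (7000/1000) = 1°C.
OAT = ISA + deviation = 1 + (+9) = 10°C.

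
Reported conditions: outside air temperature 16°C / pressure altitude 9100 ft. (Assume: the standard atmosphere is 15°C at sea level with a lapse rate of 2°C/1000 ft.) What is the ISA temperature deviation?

ISA+19.2°C

ISA temperature at 9100 ft = 15 − 2 × (9100/1000) = -3.2°C.
Deviation = OAT − ISA = 16 − (-3.2) = +19.2°C.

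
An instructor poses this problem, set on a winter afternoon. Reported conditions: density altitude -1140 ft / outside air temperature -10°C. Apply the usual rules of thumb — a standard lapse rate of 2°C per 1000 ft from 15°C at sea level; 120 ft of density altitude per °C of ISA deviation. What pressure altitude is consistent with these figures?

DA = PA + 120 × (OAT − (15 − 2·PA/1000)) = PA + 120·OAT − 1800 + 0.24·PA = 1.24·PA + 120·OAT − 1800.
So 1.24·PA = -1140 − 120 × (-10) + 1800 = 1860.
PA = 1860 / 1.24 = 1500 ft.

1500 ft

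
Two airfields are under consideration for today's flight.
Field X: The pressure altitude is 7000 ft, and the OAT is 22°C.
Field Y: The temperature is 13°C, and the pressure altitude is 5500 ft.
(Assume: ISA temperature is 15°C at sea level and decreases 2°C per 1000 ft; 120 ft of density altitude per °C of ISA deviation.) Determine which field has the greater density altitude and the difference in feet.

Field X: ISA temp = 1°C, deviation +21°C, DA = 7000 + 120 × 21 = 9520 ft.
Field Y: ISA temp = 4°C, deviation +9°C, DA = 5500 + 120 × 9 = 6580 ft.
Field X is higher by 9520 − 6580 = 2940 ft.

Field X by 2940 ft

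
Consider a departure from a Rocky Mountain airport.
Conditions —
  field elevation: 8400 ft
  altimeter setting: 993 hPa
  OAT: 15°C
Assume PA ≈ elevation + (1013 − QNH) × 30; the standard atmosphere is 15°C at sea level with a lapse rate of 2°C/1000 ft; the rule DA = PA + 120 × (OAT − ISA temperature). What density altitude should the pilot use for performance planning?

11160 ft

Pressure altitude = 8400 + (1013 − 993) × 30 = 8400 + (+600) = 9000 ft.
ISA temperature at 9000 ft = 15 − 2 × (9000/1000) = -3°C.
ISA deviation = 15 − (-3) = +18°C.
Density altitude = 9000 + 120 × (18) = 11160 ft.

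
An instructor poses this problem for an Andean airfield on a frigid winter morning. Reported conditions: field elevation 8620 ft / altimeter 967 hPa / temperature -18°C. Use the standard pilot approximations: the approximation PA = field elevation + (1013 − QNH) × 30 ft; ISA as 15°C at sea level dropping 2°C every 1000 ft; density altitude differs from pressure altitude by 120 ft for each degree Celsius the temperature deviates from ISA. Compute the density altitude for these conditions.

8440 ft

Pressure altitude = 8620 + (1013 − 967) × 30 = 8620 + (+1380) = 10000 ft.
ISA temperature at 10000 ft = 15 − 2 × (10000/1000) = -5°C.
ISA deviation = -18 − (-5) = -13°C.
Density altitude = 10000 + 120 × (-13) = 8440 ft.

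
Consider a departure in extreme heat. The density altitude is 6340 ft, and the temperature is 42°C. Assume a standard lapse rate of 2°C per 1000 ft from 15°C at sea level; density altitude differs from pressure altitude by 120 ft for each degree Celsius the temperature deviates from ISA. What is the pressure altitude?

2500 ft

DA = PA + 120 × (OAT − (15 − 2·PA/1000)) = PA + 120·OAT − 1800 + 0.24·PA = 1.24·PA + 120·OAT − 1800.
So 1.24·PA = 6340 − 120 × 42 + 1800 = 3100.
PA = 3100 / 1.24 = 2500 ft.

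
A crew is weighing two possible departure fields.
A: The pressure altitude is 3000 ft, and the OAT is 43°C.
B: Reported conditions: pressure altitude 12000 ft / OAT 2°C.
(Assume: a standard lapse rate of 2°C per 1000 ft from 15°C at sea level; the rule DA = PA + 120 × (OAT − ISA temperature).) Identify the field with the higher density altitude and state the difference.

A: ISA temp = 9°C, deviation +34°C, DA = 3000 + 120 × 34 = 7080 ft.
B: ISA temp = -9°C, deviation +11°C, DA = 12000 + 120 × 11 = 13320 ft.
B is higher by 13320 − 7080 = 6240 ft.

B by 6240 ft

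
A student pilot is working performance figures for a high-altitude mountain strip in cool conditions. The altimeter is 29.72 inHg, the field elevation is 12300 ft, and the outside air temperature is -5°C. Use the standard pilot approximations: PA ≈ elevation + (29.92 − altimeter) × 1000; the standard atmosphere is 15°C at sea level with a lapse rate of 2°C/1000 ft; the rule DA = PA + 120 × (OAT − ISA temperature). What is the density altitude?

Pressure altitude = 12300 + (29.92 − 29.72) × 1000 = 12300 + (+200) = 12500 ft.
ISA temperature at 12500 ft = 15 − 2 × (12500/1000) = -10°C.
ISA deviation = -5 − (-10) = +5°C.
Density altitude = 12500 + 120 × (5) = 13100 ft.

13100 ft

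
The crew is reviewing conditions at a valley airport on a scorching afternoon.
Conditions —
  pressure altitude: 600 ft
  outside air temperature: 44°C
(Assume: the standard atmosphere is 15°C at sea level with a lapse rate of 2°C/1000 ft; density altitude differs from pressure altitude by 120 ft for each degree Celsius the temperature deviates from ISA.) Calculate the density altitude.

ISA temperature at 600 ft = 15 − 2 × (600/1000) = 13.8°C.
ISA deviation = 44 − 13.8 = +30.2°C.
Density altitude = 600 + 120 × (30.2) = 600 + (+3624) = 4224 ft.

4224 ft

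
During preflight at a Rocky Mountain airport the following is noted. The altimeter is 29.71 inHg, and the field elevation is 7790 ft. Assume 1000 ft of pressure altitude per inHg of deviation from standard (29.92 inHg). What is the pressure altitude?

8000 ft

Pressure correction = (29.92 − 29.71) × 1000 = +210 ft.
Pressure altitude = 7790 + (+210) = 8000 ft.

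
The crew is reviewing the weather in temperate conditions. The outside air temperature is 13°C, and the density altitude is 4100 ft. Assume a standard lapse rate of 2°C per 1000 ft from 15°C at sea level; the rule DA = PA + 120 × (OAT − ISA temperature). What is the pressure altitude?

3500 ft

DA = PA + 120 × (OAT − (15 − 2·PA/1000)) = PA + 120·OAT − 1800 + 0.24·PA = 1.24·PA + 120·OAT − 1800.
So 1.24·PA = 4100 − 120 × 13 + 1800 = 4340.
PA = 4340 / 1.24 = 3500 ft.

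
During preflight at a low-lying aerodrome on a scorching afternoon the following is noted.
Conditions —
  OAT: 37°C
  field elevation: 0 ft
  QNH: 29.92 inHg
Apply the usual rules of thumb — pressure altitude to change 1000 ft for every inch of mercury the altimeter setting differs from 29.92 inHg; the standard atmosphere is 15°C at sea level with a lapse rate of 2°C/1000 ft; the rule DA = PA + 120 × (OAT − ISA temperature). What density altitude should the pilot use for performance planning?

Pressure altitude = 0 + (29.92 − 29.92) × 1000 = 0 + (0) = 0 ft.
ISA temperature at 0 ft = 15 − 2 × (0/1000) = 15°C.
ISA deviation = 37 − 15 = +22°C.
Density altitude = 0 + 120 × (22) = 2640 ft.

2640 ft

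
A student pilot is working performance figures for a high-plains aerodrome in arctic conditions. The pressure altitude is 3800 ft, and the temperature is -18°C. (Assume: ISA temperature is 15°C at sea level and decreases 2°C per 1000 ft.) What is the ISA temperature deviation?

ISA temperature at 3800 ft = 15 − 2 × (3800/1000) = 7.4°C.
Deviation = OAT − ISA = -18 − 7.4 = -25.4°C.

ISA-25.4°C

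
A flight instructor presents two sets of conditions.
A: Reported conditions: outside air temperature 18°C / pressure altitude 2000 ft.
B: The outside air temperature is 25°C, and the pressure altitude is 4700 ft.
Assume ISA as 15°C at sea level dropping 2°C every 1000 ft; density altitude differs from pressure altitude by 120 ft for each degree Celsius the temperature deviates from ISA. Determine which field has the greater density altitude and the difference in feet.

A: ISA temp = 11°C, deviation +7°C, DA = 2000 + 120 × 7 = 2840 ft.
B: ISA temp = 5.6°C, deviation +19.4°C, DA = 4700 + 120 × 19.4 = 7028 ft.
B is higher by 7028 − 2840 = 4188 ft.

B by 4188 ft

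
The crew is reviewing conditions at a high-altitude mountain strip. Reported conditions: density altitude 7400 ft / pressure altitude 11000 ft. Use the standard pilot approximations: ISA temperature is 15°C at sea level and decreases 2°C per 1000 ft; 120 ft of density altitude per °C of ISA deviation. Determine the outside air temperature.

Density altitude − pressure altitude = 7400 − 11000 = -3600 ft.
At 120 ft/°C that is an ISA deviation of -3600/120 = -30°C.
ISA temperature at 11000 ft = 15 − 2 × (11000/1000) = -7°C.
OAT = ISA + deviation = -7 + (-30) = -37°C.

-37°C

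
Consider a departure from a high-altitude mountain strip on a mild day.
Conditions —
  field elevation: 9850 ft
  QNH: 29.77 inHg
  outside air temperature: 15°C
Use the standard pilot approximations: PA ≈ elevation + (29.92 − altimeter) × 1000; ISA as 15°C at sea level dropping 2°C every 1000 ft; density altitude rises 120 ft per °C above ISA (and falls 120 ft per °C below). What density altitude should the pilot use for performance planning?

12400 ft

Pressure altitude = 9850 + (29.92 − 29.77) × 1000 = 9850 + (+150) = 10000 ft.
ISA temperature at 10000 ft = 15 − 2 × (10000/1000) = -5°C.
ISA deviation = 15 − (-5) = +20°C.
Density altitude = 10000 + 120 × (20) = 12400 ft.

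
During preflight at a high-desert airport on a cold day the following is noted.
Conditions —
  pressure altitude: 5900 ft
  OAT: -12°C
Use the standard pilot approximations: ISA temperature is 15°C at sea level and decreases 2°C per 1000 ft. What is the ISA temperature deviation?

ISA-15.2°C

ISA temperature at 5900 ft = 15 − 2 × (5900/1000) = 3.2°C.
Deviation = OAT − ISA = -12 − 3.2 = -15.2°C.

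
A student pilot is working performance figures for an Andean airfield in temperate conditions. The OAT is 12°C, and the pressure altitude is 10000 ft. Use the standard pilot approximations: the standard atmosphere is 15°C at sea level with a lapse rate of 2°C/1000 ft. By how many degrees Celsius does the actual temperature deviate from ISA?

ISA temperature at 10000 ft = 15 − 2 × (10000/1000) = -5°C.
Deviation = OAT − ISA = 12 − (-5) = +17°C.

ISA+17°C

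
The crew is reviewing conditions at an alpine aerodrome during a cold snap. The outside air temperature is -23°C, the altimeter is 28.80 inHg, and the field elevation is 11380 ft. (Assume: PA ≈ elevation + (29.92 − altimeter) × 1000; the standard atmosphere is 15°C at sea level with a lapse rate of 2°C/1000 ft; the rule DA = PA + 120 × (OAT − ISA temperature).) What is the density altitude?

10940 ft

Pressure altitude = 11380 + (29.92 − 28.80) × 1000 = 11380 + (+1120) = 12500 ft.
ISA temperature at 12500 ft = 15 − 2 × (12500/1000) = -10°C.
ISA deviation = -23 − (-10) = -13°C.
Density altitude = 12500 + 120 × (-13) = 10940 ft.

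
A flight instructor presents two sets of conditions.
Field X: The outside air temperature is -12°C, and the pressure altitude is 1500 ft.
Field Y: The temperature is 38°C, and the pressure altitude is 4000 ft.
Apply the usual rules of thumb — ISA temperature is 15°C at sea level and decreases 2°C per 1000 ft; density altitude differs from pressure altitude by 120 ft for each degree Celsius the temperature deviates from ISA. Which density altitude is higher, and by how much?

Field Y by 9100 ft

Field X: ISA temp = 12°C, deviation -24°C, DA = 1500 + 120 × (-24) = -1380 ft.
Field Y: ISA temp = 7°C, deviation +31°C, DA = 4000 + 120 × 31 = 7720 ft.
Field Y is higher by 7720 − (-1380) = 9100 ft.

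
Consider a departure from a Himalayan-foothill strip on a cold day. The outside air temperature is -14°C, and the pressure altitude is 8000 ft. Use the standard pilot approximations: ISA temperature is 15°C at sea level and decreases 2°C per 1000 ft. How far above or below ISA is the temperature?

ISA temperature at 8000 ft = 15 − 2 × (8000/1000) = -1°C.
Deviation = OAT − ISA = -14 − (-1) = -13°C.

ISA-13°C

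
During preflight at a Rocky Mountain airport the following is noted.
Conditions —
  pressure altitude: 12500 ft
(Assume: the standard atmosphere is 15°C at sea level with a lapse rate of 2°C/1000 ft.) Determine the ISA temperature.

ISA temperature = 15 − 2 × (12500/1000) = 15 − 25 = -10°C.

-10°C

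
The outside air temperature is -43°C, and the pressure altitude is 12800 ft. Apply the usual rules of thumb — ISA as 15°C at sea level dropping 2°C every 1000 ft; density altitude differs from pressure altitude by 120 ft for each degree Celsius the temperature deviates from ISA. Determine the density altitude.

ISA temperature at 12800 ft = 15 − 2 × (12800/1000) = -10.6°C.
ISA deviation = -43 − (-10.6) = -32.4°C.
Density altitude = 12800 + 120 × (-32.4) = 12800 + (-3888) = 8912 ft.

8912 ft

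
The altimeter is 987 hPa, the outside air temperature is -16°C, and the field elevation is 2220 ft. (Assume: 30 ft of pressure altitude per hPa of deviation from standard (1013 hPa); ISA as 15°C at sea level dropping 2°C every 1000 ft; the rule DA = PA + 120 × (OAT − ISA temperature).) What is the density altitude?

0 ft

Pressure altitude = 2220 + (1013 − 987) × 30 = 2220 + (+780) = 3000 ft.
ISA temperature at 3000 ft = 15 − 2 × (3000/1000) = 9°C.
ISA deviation = -16 − 9 = -25°C.
Density altitude = 3000 + 120 × (-25) = 0 ft.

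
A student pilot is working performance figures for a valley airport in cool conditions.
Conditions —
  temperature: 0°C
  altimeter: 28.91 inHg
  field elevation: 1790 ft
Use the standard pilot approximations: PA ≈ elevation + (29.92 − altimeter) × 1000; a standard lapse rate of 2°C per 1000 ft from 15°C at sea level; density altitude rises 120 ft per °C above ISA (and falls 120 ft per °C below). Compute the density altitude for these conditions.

Pressure altitude = 1790 + (29.92 − 28.91) × 1000 = 1790 + (+1010) = 2800 ft.
ISA temperature at 2800 ft = 15 − 2 × (2800/1000) = 9.4°C.
ISA deviation = 0 − 9.4 = -9.4°C.
Density altitude = 2800 + 120 × (-9.4) = 1672 ft.

1672 ft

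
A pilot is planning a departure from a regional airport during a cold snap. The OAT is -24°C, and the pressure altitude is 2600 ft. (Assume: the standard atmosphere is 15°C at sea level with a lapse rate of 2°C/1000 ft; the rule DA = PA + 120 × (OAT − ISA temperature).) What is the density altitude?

-1456 ft

ISA temperature at 2600 ft = 15 − 2 × (2600/1000) = 9.8°C.
ISA deviation = -24 − 9.8 = -33.8°C.
Density altitude = 2600 + 120 × (-33.8) = 2600 + (-4056) = -1456 ft.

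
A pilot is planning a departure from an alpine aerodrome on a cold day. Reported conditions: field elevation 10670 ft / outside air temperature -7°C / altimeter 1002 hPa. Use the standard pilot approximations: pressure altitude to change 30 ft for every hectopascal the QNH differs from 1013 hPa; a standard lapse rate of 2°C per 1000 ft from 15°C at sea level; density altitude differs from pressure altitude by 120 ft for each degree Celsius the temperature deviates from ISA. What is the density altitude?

11000 ft

Pressure altitude = 10670 + (1013 − 1002) × 30 = 10670 + (+330) = 11000 ft.
ISA temperature at 11000 ft = 15 − 2 × (11000/1000) = -7°C.
ISA deviation = -7 − (-7) = 0°C.
Density altitude = 11000 + 120 × (0) = 11000 ft.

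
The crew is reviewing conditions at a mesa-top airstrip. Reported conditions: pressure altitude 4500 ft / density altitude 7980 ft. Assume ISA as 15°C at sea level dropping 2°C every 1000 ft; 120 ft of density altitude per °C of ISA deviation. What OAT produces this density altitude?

35°C

Density altitude − pressure altitude = 7980 − 4500 = +3480 ft.
At 120 ft/°C that is an ISA deviation of 3480/120 = +29°C.
ISA temperature at 4500 ft = 15 − 2 × (4500/1000) = 6°C.
OAT = ISA + deviation = 6 + (+29) = 35°C.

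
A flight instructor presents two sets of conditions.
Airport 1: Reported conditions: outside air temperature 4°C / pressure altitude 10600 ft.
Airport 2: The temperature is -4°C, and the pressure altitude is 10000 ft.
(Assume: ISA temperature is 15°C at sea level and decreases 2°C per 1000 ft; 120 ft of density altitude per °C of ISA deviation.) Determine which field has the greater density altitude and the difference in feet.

Airport 1: ISA temp = -6.2°C, deviation +10.2°C, DA = 10600 + 120 × 10.2 = 11824 ft.
Airport 2: ISA temp = -5°C, deviation +1°C, DA = 10000 + 120 × 1 = 10120 ft.
Airport 1 is higher by 11824 − 10120 = 1704 ft.

Airport 1 by 1704 ft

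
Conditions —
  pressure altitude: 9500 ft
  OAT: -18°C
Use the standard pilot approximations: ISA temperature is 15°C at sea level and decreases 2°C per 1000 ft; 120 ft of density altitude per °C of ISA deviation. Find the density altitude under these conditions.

ISA temperature at 9500 ft = 15 − 2 × (9500/1000) = -4°C.
ISA deviation = -18 − (-4) = -14°C.
Density altitude = 9500 + 120 × (-14) = 9500 + (-1680) = 7820 ft.

7820 ft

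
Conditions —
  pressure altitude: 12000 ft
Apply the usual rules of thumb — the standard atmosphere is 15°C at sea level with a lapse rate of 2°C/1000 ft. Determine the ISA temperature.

ISA temperature = 15 − 2 × (12000/1000) = 15 − 24 = -9°C.

-9°C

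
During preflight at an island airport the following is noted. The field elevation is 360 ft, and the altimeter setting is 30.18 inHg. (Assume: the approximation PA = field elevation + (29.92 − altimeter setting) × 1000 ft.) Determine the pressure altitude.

Pressure correction = (29.92 − 30.18) × 1000 = -260 ft.
Pressure altitude = 360 + (-260) = 100 ft.

100 ft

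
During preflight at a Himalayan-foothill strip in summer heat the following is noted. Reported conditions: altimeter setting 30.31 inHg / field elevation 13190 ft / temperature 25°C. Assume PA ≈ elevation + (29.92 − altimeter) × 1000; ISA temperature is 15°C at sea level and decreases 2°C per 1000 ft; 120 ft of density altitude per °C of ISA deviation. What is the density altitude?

Pressure altitude = 13190 + (29.92 − 30.31) × 1000 = 13190 + (-390) = 12800 ft.
ISA temperature at 12800 ft = 15 − 2 × (12800/1000) = -10.6°C.
ISA deviation = 25 − (-10.6) = +35.6°C.
Density altitude = 12800 + 120 × (35.6) = 17072 ft.

17072 ft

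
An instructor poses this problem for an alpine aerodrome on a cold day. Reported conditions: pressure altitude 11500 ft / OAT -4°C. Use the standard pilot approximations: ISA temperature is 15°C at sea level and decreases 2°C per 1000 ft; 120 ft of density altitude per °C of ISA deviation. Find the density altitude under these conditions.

11980 ft

ISA temperature at 11500 ft = 15 − 2 × (11500/1000) = -8°C.
ISA deviation = -4 − (-8) = +4°C.
Density altitude = 11500 + 120 × (4) = 11500 + (+480) = 11980 ft.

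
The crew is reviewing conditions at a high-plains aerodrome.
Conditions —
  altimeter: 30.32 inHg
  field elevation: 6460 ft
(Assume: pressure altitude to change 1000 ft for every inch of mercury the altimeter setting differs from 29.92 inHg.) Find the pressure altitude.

Pressure correction = (29.92 − 30.32) × 1000 = -400 ft.
Pressure altitude = 6460 + (-400) = 6060 ft.

6060 ft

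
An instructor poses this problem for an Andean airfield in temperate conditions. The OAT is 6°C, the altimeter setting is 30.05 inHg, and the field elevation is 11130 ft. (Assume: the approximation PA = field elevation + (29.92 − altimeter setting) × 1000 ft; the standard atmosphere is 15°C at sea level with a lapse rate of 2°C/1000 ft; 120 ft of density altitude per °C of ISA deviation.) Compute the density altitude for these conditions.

Pressure altitude = 11130 + (29.92 − 30.05) × 1000 = 11130 + (-130) = 11000 ft.
ISA temperature at 11000 ft = 15 − 2 × (11000/1000) = -7°C.
ISA deviation = 6 − (-7) = +13°C.
Density altitude = 11000 + 120 × (13) = 12560 ft.

12560 ft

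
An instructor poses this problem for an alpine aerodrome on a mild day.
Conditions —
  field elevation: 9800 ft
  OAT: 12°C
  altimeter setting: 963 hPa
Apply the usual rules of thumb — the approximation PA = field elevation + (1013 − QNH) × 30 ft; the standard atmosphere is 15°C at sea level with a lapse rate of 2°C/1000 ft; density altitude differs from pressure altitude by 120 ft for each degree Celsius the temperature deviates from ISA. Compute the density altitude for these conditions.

Pressure altitude = 9800 + (1013 − 963) × 30 = 9800 + (+1500) = 11300 ft.
ISA temperature at 11300 ft = 15 − 2 × (11300/1000) = -7.6°C.
ISA deviation = 12 − (-7.6) = +19.6°C.
Density altitude = 11300 + 120 × (19.6) = 13652 ft.

13652 ft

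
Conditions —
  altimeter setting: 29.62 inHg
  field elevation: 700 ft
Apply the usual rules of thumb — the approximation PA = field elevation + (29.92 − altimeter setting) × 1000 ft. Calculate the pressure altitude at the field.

1000 ft

Pressure correction = (29.92 − 29.62) × 1000 = +300 ft.
Pressure altitude = 700 + (+300) = 1000 ft.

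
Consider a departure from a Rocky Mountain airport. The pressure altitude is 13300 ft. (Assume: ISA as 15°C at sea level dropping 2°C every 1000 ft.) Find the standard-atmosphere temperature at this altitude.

ISA temperature = 15 − 2 × (13300/1000) = 15 − 26.6 = -11.6°C.

-11.6°C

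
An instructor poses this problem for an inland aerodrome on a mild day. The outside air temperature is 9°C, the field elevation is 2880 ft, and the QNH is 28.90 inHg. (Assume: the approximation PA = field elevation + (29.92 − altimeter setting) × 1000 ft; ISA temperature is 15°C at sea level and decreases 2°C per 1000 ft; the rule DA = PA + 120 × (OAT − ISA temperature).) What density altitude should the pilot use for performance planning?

4116 ft

Pressure altitude = 2880 + (29.92 − 28.90) × 1000 = 2880 + (+1020) = 3900 ft.
ISA temperature at 3900 ft = 15 − 2 × (3900/1000) = 7.2°C.
ISA deviation = 9 − 7.2 = +1.8°C.
Density altitude = 3900 + 120 × (1.8) = 4116 ft.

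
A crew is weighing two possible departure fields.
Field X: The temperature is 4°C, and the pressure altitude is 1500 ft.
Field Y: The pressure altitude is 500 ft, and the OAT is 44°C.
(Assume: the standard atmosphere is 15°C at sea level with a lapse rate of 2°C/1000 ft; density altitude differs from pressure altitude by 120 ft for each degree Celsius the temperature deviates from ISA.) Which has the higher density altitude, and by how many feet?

Field X: ISA temp = 12°C, deviation -8°C, DA = 1500 + 120 × (-8) = 540 ft.
Field Y: ISA temp = 14°C, deviation +30°C, DA = 500 + 120 × 30 = 4100 ft.
Field Y is higher by 4100 − 540 = 3560 ft.

Field Y by 3560 ft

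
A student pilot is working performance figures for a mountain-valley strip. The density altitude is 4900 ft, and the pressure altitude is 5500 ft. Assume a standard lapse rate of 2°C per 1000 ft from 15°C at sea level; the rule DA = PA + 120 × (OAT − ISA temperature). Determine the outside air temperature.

Density altitude − pressure altitude = 4900 − 5500 = -600 ft.
At 120 ft/°C that is an ISA deviation of -600/120 = -5°C.
ISA temperature at 5500 ft = 15 − 2 × (5500/1000) = 4°C.
OAT = ISA + deviation = 4 + (-5) = -1°C.

-1°C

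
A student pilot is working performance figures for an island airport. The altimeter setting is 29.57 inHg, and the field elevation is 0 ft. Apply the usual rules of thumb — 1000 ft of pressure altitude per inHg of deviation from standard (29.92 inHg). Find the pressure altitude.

Pressure correction = (29.92 − 29.57) × 1000 = +350 ft.
Pressure altitude = 0 + (+350) = 350 ft.

350 ft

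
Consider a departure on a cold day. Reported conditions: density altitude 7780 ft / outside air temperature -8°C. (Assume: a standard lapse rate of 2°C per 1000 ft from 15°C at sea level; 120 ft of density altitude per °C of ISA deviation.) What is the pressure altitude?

8500 ft

DA = PA + 120 × (OAT − (15 − 2·PA/1000)) = PA + 120·OAT − 1800 + 0.24·PA = 1.24·PA + 120·OAT − 1800.
So 1.24·PA = 7780 − 120 × (-8) + 1800 = 10540.
PA = 10540 / 1.24 = 8500 ft.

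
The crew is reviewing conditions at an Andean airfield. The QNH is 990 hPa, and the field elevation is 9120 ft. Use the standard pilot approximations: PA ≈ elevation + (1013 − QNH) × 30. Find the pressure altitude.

Pressure correction = (1013 − 990) × 30 = +690 ft.
Pressure altitude = 9120 + (+690) = 9810 ft.

9810 ft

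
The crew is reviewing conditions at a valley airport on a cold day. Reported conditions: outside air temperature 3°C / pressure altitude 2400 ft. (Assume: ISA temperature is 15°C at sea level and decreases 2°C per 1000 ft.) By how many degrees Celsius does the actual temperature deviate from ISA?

ISA-7.2°C

ISA temperature at 2400 ft = 15 − 2 × (2400/1000) = 10.2°C.
Deviation = OAT − ISA = 3 − 10.2 = -7.2°C.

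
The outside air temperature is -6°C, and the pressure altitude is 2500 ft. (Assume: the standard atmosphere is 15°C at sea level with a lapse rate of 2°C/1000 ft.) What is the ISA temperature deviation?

ISA temperature at 2500 ft = 15 − 2 × (2500/1000) = 10°C.
Deviation = OAT − ISA = -6 − 10 = -16°C.

ISA-16°C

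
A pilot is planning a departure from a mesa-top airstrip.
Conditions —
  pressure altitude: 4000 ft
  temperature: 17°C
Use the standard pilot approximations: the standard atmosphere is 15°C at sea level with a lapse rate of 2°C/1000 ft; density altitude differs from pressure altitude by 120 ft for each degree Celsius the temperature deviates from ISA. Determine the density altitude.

ISA temperature at 4000 ft = 15 − 2 × (4000/1000) = 7°C.
ISA deviation = 17 − 7 = +10°C.
Density altitude = 4000 + 120 × (10) = 4000 + (+1200) = 5200 ft.

5200 ft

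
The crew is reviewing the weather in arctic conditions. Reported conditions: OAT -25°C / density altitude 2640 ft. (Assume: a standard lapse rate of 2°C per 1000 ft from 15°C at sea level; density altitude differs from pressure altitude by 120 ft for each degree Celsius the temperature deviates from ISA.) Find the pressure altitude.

6000 ft

DA = PA + 120 × (OAT − (15 − 2·PA/1000)) = PA + 120·OAT − 1800 + 0.24·PA = 1.24·PA + 120·OAT − 1800.
So 1.24·PA = 2640 − 120 × (-25) + 1800 = 7440.
PA = 7440 / 1.24 = 6000 ft.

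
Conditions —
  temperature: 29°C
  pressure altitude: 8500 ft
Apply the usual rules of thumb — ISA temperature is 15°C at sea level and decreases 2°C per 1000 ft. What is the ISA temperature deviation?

ISA temperature at 8500 ft = 15 − 2 × (8500/1000) = -2°C.
Deviation = OAT − ISA = 29 − (-2) = +31°C.

ISA+31°C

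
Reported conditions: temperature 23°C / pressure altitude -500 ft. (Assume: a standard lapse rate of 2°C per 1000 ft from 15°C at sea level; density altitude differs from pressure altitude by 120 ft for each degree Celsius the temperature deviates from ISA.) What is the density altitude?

ISA temperature at -500 ft = 15 − 2 × (-500/1000) = 16°C.
ISA deviation = 23 − 16 = +7°C.
Density altitude = -500 + 120 × (7) = -500 + (+840) = 340 ft.

340 ft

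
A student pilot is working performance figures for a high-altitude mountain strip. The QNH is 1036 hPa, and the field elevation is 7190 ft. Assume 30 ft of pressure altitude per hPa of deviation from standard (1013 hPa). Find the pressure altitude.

Pressure correction = (1013 − 1036) × 30 = -690 ft.
Pressure altitude = 7190 + (-690) = 6500 ft.

6500 ft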